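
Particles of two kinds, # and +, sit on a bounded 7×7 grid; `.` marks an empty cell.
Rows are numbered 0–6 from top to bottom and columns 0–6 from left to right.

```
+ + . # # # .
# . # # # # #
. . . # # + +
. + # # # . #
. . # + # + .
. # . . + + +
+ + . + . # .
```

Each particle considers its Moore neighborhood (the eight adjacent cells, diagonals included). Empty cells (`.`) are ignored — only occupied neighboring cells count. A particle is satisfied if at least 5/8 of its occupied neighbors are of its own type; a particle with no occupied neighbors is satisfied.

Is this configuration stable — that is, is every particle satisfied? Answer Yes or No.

Row 0: (0,0)+ 1/2 not · (0,1)+ 1/3 not · (0,3)# 4/4 satisfied · (0,4)# 5/5 satisfied · (0,5)# 4/4 satisfied
Row 1: (1,0)# 0/2 not · (1,2)# 3/4 satisfied · (1,3)# 6/6 satisfied · (1,4)# 7/8 satisfied · (1,5)# 5/7 satisfied · (1,6)# 2/4 not
Row 2: (2,3)# 7/7 satisfied · (2,4)# 6/7 satisfied · (2,5)+ 1/7 not · (2,6)+ 1/4 not
Row 3: (3,1)+ 0/2 not · (3,2)# 3/5 not · (3,3)# 6/7 satisfied · (3,4)# 4/7 not · (3,6)# 0/3 not
Row 4: (4,2)# 3/5 not · (4,3)+ 1/6 not · (4,4)# 2/6 not · (4,5)+ 3/6 not
Row 5: (5,1)# 1/3 not · (5,4)+ 4/6 satisfied · (5,5)+ 3/5 not · (5,6)+ 2/3 satisfied
Row 6: (6,0)+ 1/2 not · (6,1)+ 1/2 not · (6,3)+ 1/1 satisfied · (6,5)# 0/3 not
For instance (0,0) has only 1/2 same-type neighbors, below 5/8.

No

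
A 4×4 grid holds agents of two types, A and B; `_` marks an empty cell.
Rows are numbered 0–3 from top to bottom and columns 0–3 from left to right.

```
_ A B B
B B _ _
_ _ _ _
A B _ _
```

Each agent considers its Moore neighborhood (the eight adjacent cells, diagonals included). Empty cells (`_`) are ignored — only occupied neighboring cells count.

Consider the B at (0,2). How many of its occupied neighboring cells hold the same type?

Occupied neighbors of (0,2): (0,1)=A, (0,3)=B, (1,1)=B.
Same type (B): 2 of 3.

2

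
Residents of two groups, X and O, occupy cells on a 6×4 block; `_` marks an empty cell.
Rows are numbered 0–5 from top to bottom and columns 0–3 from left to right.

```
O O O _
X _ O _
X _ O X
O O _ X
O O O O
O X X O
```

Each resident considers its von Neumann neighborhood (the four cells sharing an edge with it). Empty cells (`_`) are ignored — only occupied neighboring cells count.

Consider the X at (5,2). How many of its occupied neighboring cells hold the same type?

1

Occupied neighbors of (5,2): (4,2)=O, (5,1)=X, (5,3)=O.
Same type (X): 1 of 3.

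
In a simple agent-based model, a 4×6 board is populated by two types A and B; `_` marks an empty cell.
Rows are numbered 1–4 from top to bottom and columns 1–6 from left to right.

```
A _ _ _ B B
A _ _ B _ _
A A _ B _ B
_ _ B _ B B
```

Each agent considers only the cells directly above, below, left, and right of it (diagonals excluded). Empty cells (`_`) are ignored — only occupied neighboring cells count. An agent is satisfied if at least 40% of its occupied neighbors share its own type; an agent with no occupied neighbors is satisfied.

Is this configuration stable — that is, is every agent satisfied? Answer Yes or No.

Row 1: (1,1)A 1/1 satisfied · (1,5)B 1/1 satisfied · (1,6)B 1/1 satisfied
Row 2: (2,1)A 2/2 satisfied · (2,4)B 1/1 satisfied
Row 3: (3,1)A 2/2 satisfied · (3,2)A 1/1 satisfied · (3,4)B 1/1 satisfied · (3,6)B 1/1 satisfied
Row 4: (4,3)B 0/0 satisfied · (4,5)B 1/1 satisfied · (4,6)B 2/2 satisfied
All meet the threshold, so the configuration is stable.

Yes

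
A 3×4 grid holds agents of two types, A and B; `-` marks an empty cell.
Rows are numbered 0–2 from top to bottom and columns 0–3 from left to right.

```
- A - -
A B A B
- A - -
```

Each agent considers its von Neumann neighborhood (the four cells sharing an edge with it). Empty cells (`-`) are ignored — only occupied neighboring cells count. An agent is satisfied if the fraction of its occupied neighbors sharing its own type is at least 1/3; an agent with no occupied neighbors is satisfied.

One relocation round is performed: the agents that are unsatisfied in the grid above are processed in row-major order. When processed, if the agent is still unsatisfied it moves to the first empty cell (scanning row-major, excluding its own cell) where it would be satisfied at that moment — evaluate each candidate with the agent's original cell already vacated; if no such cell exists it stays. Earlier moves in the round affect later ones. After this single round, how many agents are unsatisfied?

0

Initially unsatisfied (in order): (0,1), (1,0), (1,1), (1,2), (1,3), (2,1).
  (0,1) → (0,0).
  (1,0): now satisfied by earlier moves; stays.
  (1,1) → (0,3).
  (1,2) → (0,1).
  (1,3): now satisfied by earlier moves; stays.
  (2,1): now satisfied by earlier moves; stays.
Resulting grid:
A A - B
A - - B
- A - -
All satisfied now.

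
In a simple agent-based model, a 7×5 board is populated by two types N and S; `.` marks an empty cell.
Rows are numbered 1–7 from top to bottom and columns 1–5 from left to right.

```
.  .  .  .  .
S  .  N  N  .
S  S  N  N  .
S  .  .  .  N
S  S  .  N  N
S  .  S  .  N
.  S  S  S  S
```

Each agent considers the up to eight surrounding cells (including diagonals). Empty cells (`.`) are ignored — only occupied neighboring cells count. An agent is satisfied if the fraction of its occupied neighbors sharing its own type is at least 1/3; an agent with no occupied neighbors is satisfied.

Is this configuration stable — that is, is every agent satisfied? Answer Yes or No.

Yes

Row 2: (2,1)S 2/2 ✓ · (2,3)N 3/4 ✓ · (2,4)N 3/3 ✓
Row 3: (3,1)S 3/3 ✓ · (3,2)S 3/5 ✓ · (3,3)N 3/4 ✓ · (3,4)N 4/4 ✓
Row 4: (4,1)S 4/4 ✓ · (4,5)N 3/3 ✓
Row 5: (5,1)S 3/3 ✓ · (5,2)S 4/4 ✓ · (5,4)N 3/4 ✓ · (5,5)N 3/3 ✓
Row 6: (6,1)S 3/3 ✓ · (6,3)S 4/5 ✓ · (6,5)N 2/4 ✓
Row 7: (7,2)S 3/3 ✓ · (7,3)S 3/3 ✓ · (7,4)S 3/4 ✓ · (7,5)S 1/2 ✓
All meet the threshold, so the configuration is stable.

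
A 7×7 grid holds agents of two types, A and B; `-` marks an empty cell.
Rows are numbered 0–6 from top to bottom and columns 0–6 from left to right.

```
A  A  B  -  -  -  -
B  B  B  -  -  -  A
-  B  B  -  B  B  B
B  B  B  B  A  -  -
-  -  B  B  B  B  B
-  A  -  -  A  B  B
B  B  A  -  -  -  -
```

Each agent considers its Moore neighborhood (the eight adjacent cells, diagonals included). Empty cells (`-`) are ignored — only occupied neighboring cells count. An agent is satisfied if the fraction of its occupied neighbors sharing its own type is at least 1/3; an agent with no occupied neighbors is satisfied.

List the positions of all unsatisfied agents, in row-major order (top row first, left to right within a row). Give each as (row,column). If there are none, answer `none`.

(0,0)A 1/3 satisfied
(0,1)A 1/5 not
(0,2)B 2/3 satisfied
(1,0)B 2/4 satisfied
(1,1)B 5/7 satisfied
(1,2)B 4/5 satisfied
(1,6)A 0/2 not
(2,1)B 7/7 satisfied
(2,2)B 6/6 satisfied
(2,4)B 2/3 satisfied
(2,5)B 2/4 satisfied
(2,6)B 1/2 satisfied
(3,0)B 2/2 satisfied
(3,1)B 5/5 satisfied
(3,2)B 6/6 satisfied
(3,3)B 6/7 satisfied
(3,4)A 0/6 not
(4,2)B 4/5 satisfied
(4,3)B 4/6 satisfied
(4,4)B 4/6 satisfied
(4,5)B 4/6 satisfied
(4,6)B 3/3 satisfied
(5,1)A 1/4 not
(5,4)A 0/4 not
(5,5)B 4/5 satisfied
(5,6)B 3/3 satisfied
(6,0)B 1/2 satisfied
(6,1)B 1/3 satisfied
(6,2)A 1/2 satisfied

(0,1), (1,6), (3,4), (5,1), (5,4)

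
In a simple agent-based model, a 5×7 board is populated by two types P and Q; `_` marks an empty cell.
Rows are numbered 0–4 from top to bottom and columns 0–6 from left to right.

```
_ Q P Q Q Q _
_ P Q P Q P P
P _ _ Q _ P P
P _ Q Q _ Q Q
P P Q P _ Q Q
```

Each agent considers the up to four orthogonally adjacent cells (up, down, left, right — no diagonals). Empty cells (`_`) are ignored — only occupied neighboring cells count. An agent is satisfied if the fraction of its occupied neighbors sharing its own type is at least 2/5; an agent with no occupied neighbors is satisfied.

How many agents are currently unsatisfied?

9

Row 0: (0,1)Q 0/2 ✗ · (0,2)P 0/3 ✗ · (0,3)Q 1/3 ✗ · (0,4)Q 3/3 ✓ · (0,5)Q 1/2 ✓
Row 1: (1,1)P 0/2 ✗ · (1,2)Q 0/3 ✗ · (1,3)P 0/4 ✗ · (1,4)Q 1/3 ✗ · (1,5)P 2/4 ✓ · (1,6)P 2/2 ✓
Row 2: (2,0)P 1/1 ✓ · (2,3)Q 1/2 ✓ · (2,5)P 2/3 ✓ · (2,6)P 2/3 ✓
Row 3: (3,0)P 2/2 ✓ · (3,2)Q 2/2 ✓ · (3,3)Q 2/3 ✓ · (3,5)Q 2/3 ✓ · (3,6)Q 2/3 ✓
Row 4: (4,0)P 2/2 ✓ · (4,1)P 1/2 ✓ · (4,2)Q 1/3 ✗ · (4,3)P 0/2 ✗ · (4,5)Q 2/2 ✓ · (4,6)Q 2/2 ✓
Unsatisfied: (0,1), (0,2), (0,3), (1,1), (1,2), (1,3), (1,4), (4,2), (4,3) — 9 in total.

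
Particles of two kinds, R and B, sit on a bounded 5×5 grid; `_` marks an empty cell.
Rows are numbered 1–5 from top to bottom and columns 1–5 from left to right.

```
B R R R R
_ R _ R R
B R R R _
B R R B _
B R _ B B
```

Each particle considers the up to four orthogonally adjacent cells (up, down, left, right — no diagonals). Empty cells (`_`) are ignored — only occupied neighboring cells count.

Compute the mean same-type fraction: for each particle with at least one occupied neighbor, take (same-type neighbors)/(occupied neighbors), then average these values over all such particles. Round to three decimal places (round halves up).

0.750

Row 1: (1,1)B 0/1 · (1,2)R 2/3 · (1,3)R 2/2 · (1,4)R 3/3 · (1,5)R 2/2
Row 2: (2,2)R 2/2 · (2,4)R 3/3 · (2,5)R 2/2
Row 3: (3,1)B 1/2 · (3,2)R 3/4 · (3,3)R 3/3 · (3,4)R 2/3
Row 4: (4,1)B 2/3 · (4,2)R 3/4 · (4,3)R 2/3 · (4,4)B 1/3
Row 5: (5,1)B 1/2 · (5,2)R 1/2 · (5,4)B 2/2 · (5,5)B 1/1
Sum over 20 particles: 0/1 + 2/3 + 2/2 + 3/3 + 2/2 + 2/2 + 3/3 + 2/2 + 1/2 + 3/4 + 3/3 + 2/3 + 2/3 + 3/4 + 2/3 + 1/3 + 1/2 + 1/2 + 2/2 + 1/1 = 15; mean = 15 ÷ 20 = 3/4 = 0.75 → 0.750.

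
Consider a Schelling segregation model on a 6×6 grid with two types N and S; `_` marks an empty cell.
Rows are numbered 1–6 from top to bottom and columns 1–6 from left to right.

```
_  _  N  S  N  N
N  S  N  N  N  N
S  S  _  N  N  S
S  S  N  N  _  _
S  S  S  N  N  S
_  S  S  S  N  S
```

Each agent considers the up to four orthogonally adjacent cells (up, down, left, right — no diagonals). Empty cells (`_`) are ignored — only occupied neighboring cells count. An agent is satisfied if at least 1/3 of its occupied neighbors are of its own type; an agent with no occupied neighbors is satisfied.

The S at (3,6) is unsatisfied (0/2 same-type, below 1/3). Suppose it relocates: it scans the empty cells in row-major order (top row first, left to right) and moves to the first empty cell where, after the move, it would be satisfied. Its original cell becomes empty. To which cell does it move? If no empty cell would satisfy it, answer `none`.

Vacating (3,6). Empty cells in order:
  (1,1): 0/1 same-type → still unsatisfied.
  (1,2): 1/2 same-type → satisfied — stop here.

(1,2)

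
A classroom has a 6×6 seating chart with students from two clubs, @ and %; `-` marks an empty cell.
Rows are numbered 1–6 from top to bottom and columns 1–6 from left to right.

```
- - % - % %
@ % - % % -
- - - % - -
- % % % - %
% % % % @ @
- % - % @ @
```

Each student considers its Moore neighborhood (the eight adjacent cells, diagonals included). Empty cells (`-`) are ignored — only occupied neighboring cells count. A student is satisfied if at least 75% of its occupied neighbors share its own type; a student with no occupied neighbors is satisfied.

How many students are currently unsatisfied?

(1,3)% 2/2 ok
(1,5)% 3/3 ok
(1,6)% 2/2 ok
(2,1)@ 0/1 unhappy
(2,2)% 1/2 unhappy
(2,4)% 4/4 ok
(2,5)% 4/4 ok
(3,4)% 4/4 ok
(4,2)% 4/4 ok
(4,3)% 6/6 ok
(4,4)% 4/5 ok
(4,6)% 0/2 unhappy
(5,1)% 3/3 ok
(5,2)% 5/5 ok
(5,3)% 7/7 ok
(5,4)% 4/6 unhappy
(5,5)@ 3/7 unhappy
(5,6)@ 3/4 ok
(6,2)% 3/3 ok
(6,4)% 2/4 unhappy
(6,5)@ 3/5 unhappy
(6,6)@ 3/3 ok
Unsatisfied: (2,1), (2,2), (4,6), (5,4), (5,5), (6,4), (6,5) — 7 in total.

7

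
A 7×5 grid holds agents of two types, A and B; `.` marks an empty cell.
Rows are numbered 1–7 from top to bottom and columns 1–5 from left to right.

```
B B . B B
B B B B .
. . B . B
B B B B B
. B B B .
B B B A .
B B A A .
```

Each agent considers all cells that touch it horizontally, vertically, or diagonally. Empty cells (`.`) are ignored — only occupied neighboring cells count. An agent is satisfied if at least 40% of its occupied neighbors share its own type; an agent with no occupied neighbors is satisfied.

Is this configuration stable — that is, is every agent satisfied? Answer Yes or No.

Yes

(1,1)B 3/3 ok
(1,2)B 4/4 ok
(1,4)B 3/3 ok
(1,5)B 2/2 ok
(2,1)B 3/3 ok
(2,2)B 5/5 ok
(2,3)B 5/5 ok
(2,4)B 5/5 ok
(3,3)B 6/6 ok
(3,5)B 3/3 ok
(4,1)B 2/2 ok
(4,2)B 5/5 ok
(4,3)B 6/6 ok
(4,4)B 6/6 ok
(4,5)B 3/3 ok
(5,2)B 7/7 ok
(5,3)B 7/8 ok
(5,4)B 5/6 ok
(6,1)B 4/4 ok
(6,2)B 6/7 ok
(6,3)B 5/8 ok
(6,4)A 2/5 ok
(7,1)B 3/3 ok
(7,2)B 4/5 ok
(7,3)A 2/5 ok
(7,4)A 2/3 ok
All meet the threshold, so the configuration is stable.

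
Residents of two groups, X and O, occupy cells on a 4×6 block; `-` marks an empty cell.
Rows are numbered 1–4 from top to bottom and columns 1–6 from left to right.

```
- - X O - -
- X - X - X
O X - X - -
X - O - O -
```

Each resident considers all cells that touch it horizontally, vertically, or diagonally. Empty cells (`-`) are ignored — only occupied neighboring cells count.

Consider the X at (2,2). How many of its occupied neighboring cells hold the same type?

Occupied neighbors of (2,2): (1,3)=X, (3,1)=O, (3,2)=X.
Same type (X): 2 of 3.

2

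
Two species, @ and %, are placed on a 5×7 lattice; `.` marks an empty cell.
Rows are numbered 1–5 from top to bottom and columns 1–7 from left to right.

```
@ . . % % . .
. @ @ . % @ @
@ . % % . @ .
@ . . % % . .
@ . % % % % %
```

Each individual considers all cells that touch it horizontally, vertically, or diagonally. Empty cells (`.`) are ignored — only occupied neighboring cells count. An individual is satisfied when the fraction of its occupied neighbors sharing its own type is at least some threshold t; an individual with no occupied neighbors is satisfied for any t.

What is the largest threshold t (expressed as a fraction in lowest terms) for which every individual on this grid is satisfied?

1/4

(1,1)@ 1/1
(1,4)% 2/3
(1,5)% 2/3
(2,2)@ 3/4
(2,3)@ 1/4
(2,5)% 3/5
(2,6)@ 2/4
(2,7)@ 2/2
(3,1)@ 2/2
(3,3)% 2/4
(3,4)% 4/5
(3,6)@ 2/4
(4,1)@ 2/2
(4,4)% 6/6
(4,5)% 5/6
(5,1)@ 1/1
(5,3)% 2/2
(5,4)% 4/4
(5,5)% 4/4
(5,6)% 3/3
(5,7)% 1/1
The smallest same-type fraction is 1/4 at (2,3), which reduces to 1/4. Any threshold above that leaves this individual unsatisfied.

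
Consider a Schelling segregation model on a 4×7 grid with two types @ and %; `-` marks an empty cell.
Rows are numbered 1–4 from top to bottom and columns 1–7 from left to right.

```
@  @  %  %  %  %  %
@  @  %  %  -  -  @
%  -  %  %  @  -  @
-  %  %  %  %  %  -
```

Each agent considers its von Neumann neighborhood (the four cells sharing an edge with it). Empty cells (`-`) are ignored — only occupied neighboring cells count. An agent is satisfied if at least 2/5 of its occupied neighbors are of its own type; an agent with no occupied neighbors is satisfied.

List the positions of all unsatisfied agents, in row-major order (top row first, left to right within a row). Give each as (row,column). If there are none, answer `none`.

(1,1)@ 2/2 satisfied
(1,2)@ 2/3 satisfied
(1,3)% 2/3 satisfied
(1,4)% 3/3 satisfied
(1,5)% 2/2 satisfied
(1,6)% 2/2 satisfied
(1,7)% 1/2 satisfied
(2,1)@ 2/3 satisfied
(2,2)@ 2/3 satisfied
(2,3)% 3/4 satisfied
(2,4)% 3/3 satisfied
(2,7)@ 1/2 satisfied
(3,1)% 0/1 not
(3,3)% 3/3 satisfied
(3,4)% 3/4 satisfied
(3,5)@ 0/2 not
(3,7)@ 1/1 satisfied
(4,2)% 1/1 satisfied
(4,3)% 3/3 satisfied
(4,4)% 3/3 satisfied
(4,5)% 2/3 satisfied
(4,6)% 1/1 satisfied

(3,1), (3,5)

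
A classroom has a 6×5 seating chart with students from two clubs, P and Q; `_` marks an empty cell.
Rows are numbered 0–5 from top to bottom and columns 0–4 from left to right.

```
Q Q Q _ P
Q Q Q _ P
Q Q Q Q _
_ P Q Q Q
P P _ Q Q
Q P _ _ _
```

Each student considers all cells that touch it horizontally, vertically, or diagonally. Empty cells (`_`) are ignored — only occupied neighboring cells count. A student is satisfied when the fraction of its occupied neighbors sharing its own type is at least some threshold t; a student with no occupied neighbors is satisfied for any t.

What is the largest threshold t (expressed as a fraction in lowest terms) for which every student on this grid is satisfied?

0/1

(0,0)Q 3/3
(0,1)Q 5/5
(0,2)Q 3/3
(0,4)P 1/1
(1,0)Q 5/5
(1,1)Q 8/8
(1,2)Q 6/6
(1,4)P 1/2
(2,0)Q 3/4
(2,1)Q 6/7
(2,2)Q 6/7
(2,3)Q 5/6
(3,1)P 2/6
(3,2)Q 5/7
(3,3)Q 6/6
(3,4)Q 4/4
(4,0)P 3/4
(4,1)P 3/5
(4,3)Q 4/4
(4,4)Q 3/3
(5,0)Q 0/3
(5,1)P 2/3
The smallest same-type fraction is 0/3 at (5,0), which reduces to 0/1. Any threshold above that leaves this student unsatisfied.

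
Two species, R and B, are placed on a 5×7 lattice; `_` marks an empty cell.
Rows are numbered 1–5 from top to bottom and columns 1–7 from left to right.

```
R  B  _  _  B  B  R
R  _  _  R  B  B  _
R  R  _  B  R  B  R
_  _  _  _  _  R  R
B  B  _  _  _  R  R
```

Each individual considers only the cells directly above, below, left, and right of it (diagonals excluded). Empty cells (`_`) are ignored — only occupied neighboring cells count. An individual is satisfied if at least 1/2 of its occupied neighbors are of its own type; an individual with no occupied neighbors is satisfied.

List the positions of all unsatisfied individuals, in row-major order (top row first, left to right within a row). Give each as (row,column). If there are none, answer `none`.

Row 1: (1,1)R 1/2 satisfied · (1,2)B 0/1 not · (1,5)B 2/2 satisfied · (1,6)B 2/3 satisfied · (1,7)R 0/1 not
Row 2: (2,1)R 2/2 satisfied · (2,4)R 0/2 not · (2,5)B 2/4 satisfied · (2,6)B 3/3 satisfied
Row 3: (3,1)R 2/2 satisfied · (3,2)R 1/1 satisfied · (3,4)B 0/2 not · (3,5)R 0/3 not · (3,6)B 1/4 not · (3,7)R 1/2 satisfied
Row 4: (4,6)R 2/3 satisfied · (4,7)R 3/3 satisfied
Row 5: (5,1)B 1/1 satisfied · (5,2)B 1/1 satisfied · (5,6)R 2/2 satisfied · (5,7)R 2/2 satisfied

(1,2), (1,7), (2,4), (3,4), (3,5), (3,6)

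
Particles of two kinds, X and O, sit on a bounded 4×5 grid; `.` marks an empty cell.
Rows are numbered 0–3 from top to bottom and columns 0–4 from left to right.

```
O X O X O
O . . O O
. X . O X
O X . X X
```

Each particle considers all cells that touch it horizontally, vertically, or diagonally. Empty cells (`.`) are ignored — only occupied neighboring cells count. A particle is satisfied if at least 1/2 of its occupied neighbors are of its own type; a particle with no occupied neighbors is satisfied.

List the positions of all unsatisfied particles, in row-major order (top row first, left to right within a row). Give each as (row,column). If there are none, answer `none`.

(0,0)O 1/2 ✓
(0,1)X 0/3 ✗
(0,2)O 1/3 ✗
(0,3)X 0/4 ✗
(0,4)O 2/3 ✓
(1,0)O 1/3 ✗
(1,3)O 4/6 ✓
(1,4)O 3/5 ✓
(2,1)X 1/3 ✗
(2,3)O 2/5 ✗
(2,4)X 2/5 ✗
(3,0)O 0/2 ✗
(3,1)X 1/2 ✓
(3,3)X 2/3 ✓
(3,4)X 2/3 ✓

(0,1), (0,2), (0,3), (1,0), (2,1), (2,3), (2,4), (3,0)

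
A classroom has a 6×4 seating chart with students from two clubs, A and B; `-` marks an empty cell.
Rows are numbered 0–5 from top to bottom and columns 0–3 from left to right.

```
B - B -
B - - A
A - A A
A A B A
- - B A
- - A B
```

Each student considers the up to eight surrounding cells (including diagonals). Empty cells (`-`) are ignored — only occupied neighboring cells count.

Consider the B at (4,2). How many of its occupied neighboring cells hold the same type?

2

Occupied neighbors of (4,2): (3,1)=A, (3,2)=B, (3,3)=A, (4,3)=A, (5,2)=A, (5,3)=B.
Same type (B): 2 of 6.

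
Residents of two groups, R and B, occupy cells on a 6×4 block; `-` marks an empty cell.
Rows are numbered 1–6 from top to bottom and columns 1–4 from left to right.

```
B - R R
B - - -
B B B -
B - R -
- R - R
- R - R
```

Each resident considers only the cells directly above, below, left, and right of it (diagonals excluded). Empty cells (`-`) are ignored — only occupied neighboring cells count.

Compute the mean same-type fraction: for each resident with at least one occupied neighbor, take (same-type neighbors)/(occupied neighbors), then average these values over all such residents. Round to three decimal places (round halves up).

0.885

Row 1: (1,1)B 1/1 · (1,3)R 1/1 · (1,4)R 1/1
Row 2: (2,1)B 2/2
Row 3: (3,1)B 3/3 · (3,2)B 2/2 · (3,3)B 1/2
Row 4: (4,1)B 1/1 · (4,3)R 0/1
Row 5: (5,2)R 1/1 · (5,4)R 1/1
Row 6: (6,2)R 1/1 · (6,4)R 1/1
Sum over 13 residents: 1/1 + 1/1 + 1/1 + 2/2 + 3/3 + 2/2 + 1/2 + 1/1 + 0/1 + 1/1 + 1/1 + 1/1 + 1/1 = 23/2; mean = 23/2 ÷ 13 = 23/26 = 0.884615… → 0.885.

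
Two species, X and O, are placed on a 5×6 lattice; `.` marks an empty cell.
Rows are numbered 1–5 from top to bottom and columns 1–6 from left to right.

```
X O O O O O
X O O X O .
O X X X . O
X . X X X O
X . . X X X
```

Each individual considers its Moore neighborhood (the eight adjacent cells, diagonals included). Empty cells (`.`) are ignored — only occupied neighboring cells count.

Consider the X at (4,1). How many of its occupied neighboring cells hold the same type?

2

Occupied neighbors of (4,1): (3,1)=O, (3,2)=X, (5,1)=X.
Same type (X): 2 of 3.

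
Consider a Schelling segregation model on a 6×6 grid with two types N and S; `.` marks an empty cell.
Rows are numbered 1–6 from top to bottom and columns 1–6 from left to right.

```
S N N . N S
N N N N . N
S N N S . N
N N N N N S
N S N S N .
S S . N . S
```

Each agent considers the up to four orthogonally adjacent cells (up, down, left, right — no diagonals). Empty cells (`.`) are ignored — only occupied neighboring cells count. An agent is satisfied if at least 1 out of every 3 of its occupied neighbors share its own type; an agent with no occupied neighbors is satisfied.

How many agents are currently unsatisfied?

9

(1,1)S 0/2 not
(1,2)N 2/3 satisfied
(1,3)N 2/2 satisfied
(1,5)N 0/1 not
(1,6)S 0/2 not
(2,1)N 1/3 satisfied
(2,2)N 4/4 satisfied
(2,3)N 4/4 satisfied
(2,4)N 1/2 satisfied
(2,6)N 1/2 satisfied
(3,1)S 0/3 not
(3,2)N 3/4 satisfied
(3,3)N 3/4 satisfied
(3,4)S 0/3 not
(3,6)N 1/2 satisfied
(4,1)N 2/3 satisfied
(4,2)N 3/4 satisfied
(4,3)N 4/4 satisfied
(4,4)N 2/4 satisfied
(4,5)N 2/3 satisfied
(4,6)S 0/2 not
(5,1)N 1/3 satisfied
(5,2)S 1/4 not
(5,3)N 1/3 satisfied
(5,4)S 0/4 not
(5,5)N 1/2 satisfied
(6,1)S 1/2 satisfied
(6,2)S 2/2 satisfied
(6,4)N 0/1 not
(6,6)S 0/0 satisfied
Unsatisfied: (1,1), (1,5), (1,6), (3,1), (3,4), (4,6), (5,2), (5,4), (6,4) — 9 in total.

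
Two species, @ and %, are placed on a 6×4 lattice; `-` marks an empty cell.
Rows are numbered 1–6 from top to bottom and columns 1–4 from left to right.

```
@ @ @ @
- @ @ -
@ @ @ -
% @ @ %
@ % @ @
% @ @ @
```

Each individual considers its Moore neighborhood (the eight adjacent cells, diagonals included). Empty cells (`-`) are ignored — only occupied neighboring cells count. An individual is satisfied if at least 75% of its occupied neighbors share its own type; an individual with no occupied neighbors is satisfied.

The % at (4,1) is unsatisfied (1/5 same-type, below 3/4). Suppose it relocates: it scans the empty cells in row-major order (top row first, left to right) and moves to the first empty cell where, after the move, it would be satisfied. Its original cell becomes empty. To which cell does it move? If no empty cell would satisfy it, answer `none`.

Vacating (4,1). Empty cells in order:
  (2,1): 0/5 same-type → still unsatisfied.
  (2,4): 0/4 same-type → still unsatisfied.
  (3,4): 1/4 same-type → still unsatisfied.

none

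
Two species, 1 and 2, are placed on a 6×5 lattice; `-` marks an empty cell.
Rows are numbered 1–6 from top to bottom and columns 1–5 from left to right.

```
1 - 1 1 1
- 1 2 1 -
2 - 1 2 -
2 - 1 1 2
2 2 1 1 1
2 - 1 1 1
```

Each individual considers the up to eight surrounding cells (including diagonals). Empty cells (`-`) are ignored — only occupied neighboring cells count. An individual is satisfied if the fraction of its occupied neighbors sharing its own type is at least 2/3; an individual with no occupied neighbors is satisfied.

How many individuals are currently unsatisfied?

Row 1: (1,1)1 1/1 ok · (1,3)1 3/4 ok · (1,4)1 3/4 ok · (1,5)1 2/2 ok
Row 2: (2,2)1 3/5 unhappy · (2,3)2 1/6 unhappy · (2,4)1 4/6 ok
Row 3: (3,1)2 1/2 unhappy · (3,3)1 4/6 ok · (3,4)2 2/6 unhappy
Row 4: (4,1)2 3/3 ok · (4,3)1 4/6 ok · (4,4)1 5/7 ok · (4,5)2 1/4 unhappy
Row 5: (5,1)2 3/3 ok · (5,2)2 3/6 unhappy · (5,3)1 5/6 ok · (5,4)1 7/8 ok · (5,5)1 4/5 ok
Row 6: (6,1)2 2/2 ok · (6,3)1 3/4 ok · (6,4)1 5/5 ok · (6,5)1 3/3 ok
Unsatisfied: (2,2), (2,3), (3,1), (3,4), (4,5), (5,2) — 6 in total.

6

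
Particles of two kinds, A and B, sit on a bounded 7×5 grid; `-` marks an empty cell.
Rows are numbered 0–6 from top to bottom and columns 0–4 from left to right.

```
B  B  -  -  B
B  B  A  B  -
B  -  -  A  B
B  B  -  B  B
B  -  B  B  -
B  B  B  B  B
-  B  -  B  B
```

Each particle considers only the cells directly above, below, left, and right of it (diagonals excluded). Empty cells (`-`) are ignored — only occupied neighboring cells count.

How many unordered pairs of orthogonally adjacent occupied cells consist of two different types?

5

Scan each occupied cell's neighbors to the right and below so each pair is counted once.
From row 0: 0 unlike of 3 pairs (running 0/3).
From row 1: 3 unlike of 5 pairs (running 3/8).
From row 2: 2 unlike of 4 pairs (running 5/12).
From row 3: 0 unlike of 4 pairs (running 5/16).
From row 4: 0 unlike of 4 pairs (running 5/20).
From row 5: 0 unlike of 7 pairs (running 5/27).
From row 6: 0 unlike of 1 pairs (running 5/28).
Total adjacent occupied pairs: 28; unlike-type pairs: 5.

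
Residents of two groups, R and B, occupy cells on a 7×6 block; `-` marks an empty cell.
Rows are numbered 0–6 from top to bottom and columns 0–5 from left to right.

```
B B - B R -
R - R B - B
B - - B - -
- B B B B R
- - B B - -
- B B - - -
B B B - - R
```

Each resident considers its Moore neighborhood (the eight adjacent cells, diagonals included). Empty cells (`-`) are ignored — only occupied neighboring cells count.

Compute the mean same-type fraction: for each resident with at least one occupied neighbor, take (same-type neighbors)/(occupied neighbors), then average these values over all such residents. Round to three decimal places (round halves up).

(0,0)B 1/2
(0,1)B 1/3
(0,3)B 1/3
(0,4)R 0/3
(1,0)R 0/3
(1,2)R 0/4
(1,3)B 2/4
(1,5)B 0/1
(2,0)B 1/2
(2,3)B 4/5
(3,1)B 3/3
(3,2)B 5/5
(3,3)B 5/5
(3,4)B 3/4
(3,5)R 0/1
(4,2)B 6/6
(4,3)B 5/5
(5,1)B 5/5
(5,2)B 5/5
(6,0)B 2/2
(6,1)B 4/4
(6,2)B 3/3
(6,5)R — no occupied neighbors
Sum over 22 residents: 1/2 + 1/3 + 1/3 + 0/3 + 0/3 + 0/4 + 2/4 + 0/1 + 1/2 + 4/5 + 3/3 + 5/5 + 5/5 + 3/4 + 0/1 + 6/6 + 5/5 + 5/5 + 5/5 + 2/2 + 4/4 + 3/3 = 823/60; mean = 823/60 ÷ 22 = 823/1320 = 0.623484… → 0.623.

0.623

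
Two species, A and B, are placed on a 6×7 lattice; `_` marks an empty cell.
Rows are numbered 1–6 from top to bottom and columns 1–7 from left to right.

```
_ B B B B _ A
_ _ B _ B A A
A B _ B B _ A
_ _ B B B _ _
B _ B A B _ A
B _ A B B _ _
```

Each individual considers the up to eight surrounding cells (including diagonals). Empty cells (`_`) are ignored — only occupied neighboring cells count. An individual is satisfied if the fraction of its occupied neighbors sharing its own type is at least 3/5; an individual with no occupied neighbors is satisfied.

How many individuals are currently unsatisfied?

4

Row 1: (1,2)B 2/2 ✓ · (1,3)B 3/3 ✓ · (1,4)B 4/4 ✓ · (1,5)B 2/3 ✓ · (1,7)A 2/2 ✓
Row 2: (2,3)B 5/5 ✓ · (2,5)B 4/5 ✓ · (2,6)A 3/6 ✗ · (2,7)A 3/3 ✓
Row 3: (3,1)A 0/1 ✗ · (3,2)B 2/3 ✓ · (3,4)B 6/6 ✓ · (3,5)B 4/5 ✓ · (3,7)A 2/2 ✓
Row 4: (4,3)B 4/5 ✓ · (4,4)B 6/7 ✓ · (4,5)B 4/5 ✓
Row 5: (5,1)B 1/1 ✓ · (5,3)B 3/5 ✓ · (5,4)A 1/8 ✗ · (5,5)B 4/5 ✓ · (5,7)A 0/0 ✓
Row 6: (6,1)B 1/1 ✓ · (6,3)A 1/3 ✗ · (6,4)B 3/5 ✓ · (6,5)B 2/3 ✓
Unsatisfied: (2,6), (3,1), (5,4), (6,3) — 4 in total.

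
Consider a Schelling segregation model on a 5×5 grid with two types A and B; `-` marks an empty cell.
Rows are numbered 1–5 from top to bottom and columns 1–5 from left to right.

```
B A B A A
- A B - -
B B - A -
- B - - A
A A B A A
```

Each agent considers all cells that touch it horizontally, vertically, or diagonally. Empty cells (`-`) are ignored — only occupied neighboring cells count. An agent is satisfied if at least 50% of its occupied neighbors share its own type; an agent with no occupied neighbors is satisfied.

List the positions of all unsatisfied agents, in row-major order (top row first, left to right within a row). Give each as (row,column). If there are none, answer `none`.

(1,1)B 0/2 unhappy
(1,2)A 1/4 unhappy
(1,3)B 1/4 unhappy
(1,4)A 1/3 unhappy
(1,5)A 1/1 ok
(2,2)A 1/6 unhappy
(2,3)B 2/6 unhappy
(3,1)B 2/3 ok
(3,2)B 3/4 ok
(3,4)A 1/2 ok
(4,2)B 3/5 ok
(4,5)A 3/3 ok
(5,1)A 1/2 ok
(5,2)A 1/3 unhappy
(5,3)B 1/3 unhappy
(5,4)A 2/3 ok
(5,5)A 2/2 ok

(1,1), (1,2), (1,3), (1,4), (2,2), (2,3), (5,2), (5,3)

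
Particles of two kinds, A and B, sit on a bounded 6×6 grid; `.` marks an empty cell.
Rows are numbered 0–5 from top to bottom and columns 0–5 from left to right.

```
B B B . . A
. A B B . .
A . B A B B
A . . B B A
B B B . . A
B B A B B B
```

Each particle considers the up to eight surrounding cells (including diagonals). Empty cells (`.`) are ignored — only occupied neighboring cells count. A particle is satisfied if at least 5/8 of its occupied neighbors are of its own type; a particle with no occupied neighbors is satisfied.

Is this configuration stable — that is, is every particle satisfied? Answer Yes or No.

(0,0)B 1/2 unhappy
(0,1)B 3/4 ok
(0,2)B 3/4 ok
(0,5)A 0/0 ok
(1,1)A 1/6 unhappy
(1,2)B 4/6 ok
(1,3)B 4/5 ok
(2,0)A 2/2 ok
(2,2)B 3/5 unhappy
(2,3)A 0/6 unhappy
(2,4)B 4/6 ok
(2,5)B 2/3 ok
(3,0)A 1/3 unhappy
(3,3)B 4/5 ok
(3,4)B 3/6 unhappy
(3,5)A 1/4 unhappy
(4,0)B 3/4 ok
(4,1)B 4/6 ok
(4,2)B 4/5 ok
(4,5)A 1/4 unhappy
(5,0)B 3/3 ok
(5,1)B 4/5 ok
(5,2)A 0/4 unhappy
(5,3)B 2/3 ok
(5,4)B 2/3 ok
(5,5)B 1/2 unhappy
For instance (0,0) has only 1/2 same-type neighbors, below 5/8.

No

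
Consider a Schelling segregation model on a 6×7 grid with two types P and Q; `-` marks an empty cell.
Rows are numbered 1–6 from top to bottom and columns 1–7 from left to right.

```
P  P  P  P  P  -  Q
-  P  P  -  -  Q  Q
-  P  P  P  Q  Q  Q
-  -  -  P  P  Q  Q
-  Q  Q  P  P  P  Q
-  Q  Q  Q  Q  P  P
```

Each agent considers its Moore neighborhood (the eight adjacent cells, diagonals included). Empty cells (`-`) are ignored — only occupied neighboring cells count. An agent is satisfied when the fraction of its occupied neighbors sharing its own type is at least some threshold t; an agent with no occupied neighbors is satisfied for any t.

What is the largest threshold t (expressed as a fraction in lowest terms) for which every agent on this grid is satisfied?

1/5

(1,1)P 2/2
(1,2)P 4/4
(1,3)P 4/4
(1,4)P 3/3
(1,5)P 1/2
(1,7)Q 2/2
(2,2)P 6/6
(2,3)P 7/7
(2,6)Q 5/6
(2,7)Q 4/4
(3,2)P 3/3
(3,3)P 5/5
(3,4)P 4/5
(3,5)Q 3/6
(3,6)Q 6/7
(3,7)Q 5/5
(4,4)P 5/7
(4,5)P 5/8
(4,6)Q 5/8
(4,7)Q 4/5
(5,2)Q 3/3
(5,3)Q 4/6
(5,4)P 3/7
(5,5)P 5/8
(5,6)P 4/8
(5,7)Q 2/5
(6,2)Q 3/3
(6,3)Q 4/5
(6,4)Q 3/5
(6,5)Q 1/5
(6,6)P 3/5
(6,7)P 2/3
The smallest same-type fraction is 1/5 at (6,5), which reduces to 1/5. Any threshold above that leaves this agent unsatisfied.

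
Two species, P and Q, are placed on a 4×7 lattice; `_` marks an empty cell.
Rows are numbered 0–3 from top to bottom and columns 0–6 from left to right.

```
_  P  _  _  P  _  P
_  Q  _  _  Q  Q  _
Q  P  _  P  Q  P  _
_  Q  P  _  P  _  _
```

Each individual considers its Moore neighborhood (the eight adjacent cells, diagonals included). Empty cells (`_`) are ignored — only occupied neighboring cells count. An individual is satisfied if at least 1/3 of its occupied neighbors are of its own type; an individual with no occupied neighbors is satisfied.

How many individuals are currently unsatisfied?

5

(0,1)P 0/1 ✗
(0,4)P 0/2 ✗
(0,6)P 0/1 ✗
(1,1)Q 1/3 ✓
(1,4)Q 2/5 ✓
(1,5)Q 2/5 ✓
(2,0)Q 2/3 ✓
(2,1)P 1/4 ✗
(2,3)P 2/4 ✓
(2,4)Q 2/5 ✓
(2,5)P 1/4 ✗
(3,1)Q 1/3 ✓
(3,2)P 2/3 ✓
(3,4)P 2/3 ✓
Unsatisfied: (0,1), (0,4), (0,6), (2,1), (2,5) — 5 in total.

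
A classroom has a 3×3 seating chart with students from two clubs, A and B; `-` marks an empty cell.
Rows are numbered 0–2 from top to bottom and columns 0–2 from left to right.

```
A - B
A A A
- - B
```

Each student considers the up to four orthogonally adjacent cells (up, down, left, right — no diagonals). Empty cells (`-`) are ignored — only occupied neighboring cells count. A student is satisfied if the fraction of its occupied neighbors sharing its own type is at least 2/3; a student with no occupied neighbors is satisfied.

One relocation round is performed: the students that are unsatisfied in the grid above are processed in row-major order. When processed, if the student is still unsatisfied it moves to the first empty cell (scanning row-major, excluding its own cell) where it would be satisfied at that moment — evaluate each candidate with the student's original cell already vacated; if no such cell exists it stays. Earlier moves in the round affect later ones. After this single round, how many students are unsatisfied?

1

Initially unsatisfied (in order): (0,2), (1,2), (2,2).
  (0,2): no empty cell satisfies it; stays.
  (1,2) → (0,1).
  (2,2): now satisfied by earlier moves; stays.
Resulting grid:
A A B
A A -
- - B
Unsatisfied now: (0,2).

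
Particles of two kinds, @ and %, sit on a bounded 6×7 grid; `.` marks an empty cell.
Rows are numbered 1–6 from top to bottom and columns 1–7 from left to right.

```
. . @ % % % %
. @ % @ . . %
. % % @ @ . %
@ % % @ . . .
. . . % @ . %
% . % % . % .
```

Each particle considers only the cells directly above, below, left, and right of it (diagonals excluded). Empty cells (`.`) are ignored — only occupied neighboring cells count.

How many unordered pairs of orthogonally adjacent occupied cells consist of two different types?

Scan each occupied cell's neighbors to the right and below so each pair is counted once.
Row 1: @(1,3)–%(1,4)≠ @(1,3)–%(2,3)≠ %(1,4)–%(1,5)= %(1,4)–@(2,4)≠ %(1,5)–%(1,6)= %(1,6)–%(1,7)= %(1,7)–%(2,7)=  → 3/7 unlike.
Row 2: @(2,2)–%(2,3)≠ @(2,2)–%(3,2)≠ %(2,3)–@(2,4)≠ %(2,3)–%(3,3)= @(2,4)–@(3,4)= %(2,7)–%(3,7)=  → 3/6 unlike.
Row 3: %(3,2)–%(3,3)= %(3,2)–%(4,2)= %(3,3)–@(3,4)≠ %(3,3)–%(4,3)= @(3,4)–@(3,5)= @(3,4)–@(4,4)=  → 1/6 unlike.
Row 4: @(4,1)–%(4,2)≠ %(4,2)–%(4,3)= %(4,3)–@(4,4)≠ @(4,4)–%(5,4)≠  → 3/4 unlike.
Row 5: %(5,4)–@(5,5)≠ %(5,4)–%(6,4)=  → 1/2 unlike.
Row 6: %(6,3)–%(6,4)=  → 0/1 unlike.
Total adjacent occupied pairs: 26; unlike-type pairs: 11.

11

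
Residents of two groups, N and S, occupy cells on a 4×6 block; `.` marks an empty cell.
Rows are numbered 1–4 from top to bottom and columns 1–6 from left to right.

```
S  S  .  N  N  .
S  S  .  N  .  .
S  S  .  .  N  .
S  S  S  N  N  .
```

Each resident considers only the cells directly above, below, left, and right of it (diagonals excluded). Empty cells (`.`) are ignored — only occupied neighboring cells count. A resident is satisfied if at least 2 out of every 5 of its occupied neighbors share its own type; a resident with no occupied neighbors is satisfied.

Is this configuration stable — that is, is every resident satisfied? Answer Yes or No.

Yes

(1,1)S 2/2 ok
(1,2)S 2/2 ok
(1,4)N 2/2 ok
(1,5)N 1/1 ok
(2,1)S 3/3 ok
(2,2)S 3/3 ok
(2,4)N 1/1 ok
(3,1)S 3/3 ok
(3,2)S 3/3 ok
(3,5)N 1/1 ok
(4,1)S 2/2 ok
(4,2)S 3/3 ok
(4,3)S 1/2 ok
(4,4)N 1/2 ok
(4,5)N 2/2 ok
All meet the threshold, so the configuration is stable.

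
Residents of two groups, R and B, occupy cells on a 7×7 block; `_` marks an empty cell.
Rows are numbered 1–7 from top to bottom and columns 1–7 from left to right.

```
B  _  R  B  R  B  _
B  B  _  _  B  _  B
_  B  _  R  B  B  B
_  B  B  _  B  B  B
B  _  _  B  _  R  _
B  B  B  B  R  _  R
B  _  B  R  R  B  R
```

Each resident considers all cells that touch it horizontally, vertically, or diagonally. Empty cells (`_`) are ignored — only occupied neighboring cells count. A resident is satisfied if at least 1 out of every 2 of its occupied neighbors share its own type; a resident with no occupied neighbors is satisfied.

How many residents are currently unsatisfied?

(1,1)B 2/2 ✓
(1,3)R 0/2 ✗
(1,4)B 1/3 ✗
(1,5)R 0/3 ✗
(1,6)B 2/3 ✓
(2,1)B 3/3 ✓
(2,2)B 3/4 ✓
(2,5)B 4/6 ✓
(2,7)B 3/3 ✓
(3,2)B 4/4 ✓
(3,4)R 0/4 ✗
(3,5)B 4/5 ✓
(3,6)B 7/7 ✓
(3,7)B 4/4 ✓
(4,2)B 3/3 ✓
(4,3)B 3/4 ✓
(4,5)B 4/6 ✓
(4,6)B 5/6 ✓
(4,7)B 3/4 ✓
(5,1)B 3/3 ✓
(5,4)B 4/5 ✓
(5,6)R 2/5 ✗
(6,1)B 3/3 ✓
(6,2)B 5/5 ✓
(6,3)B 4/5 ✓
(6,4)B 3/6 ✓
(6,5)R 3/6 ✓
(6,7)R 2/3 ✓
(7,1)B 2/2 ✓
(7,3)B 3/4 ✓
(7,4)R 2/5 ✗
(7,5)R 2/4 ✓
(7,6)B 0/4 ✗
(7,7)R 1/2 ✓
Unsatisfied: (1,3), (1,4), (1,5), (3,4), (5,6), (7,4), (7,6) — 7 in total.

7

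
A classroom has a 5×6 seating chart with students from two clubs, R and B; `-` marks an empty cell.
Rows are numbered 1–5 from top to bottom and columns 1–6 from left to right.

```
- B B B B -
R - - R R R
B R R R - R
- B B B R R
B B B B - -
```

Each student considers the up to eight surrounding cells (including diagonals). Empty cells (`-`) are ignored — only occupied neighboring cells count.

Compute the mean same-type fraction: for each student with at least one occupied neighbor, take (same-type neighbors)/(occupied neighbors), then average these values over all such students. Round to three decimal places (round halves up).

0.644

Row 1: (1,2)B 1/2 · (1,3)B 2/3 · (1,4)B 2/4 · (1,5)B 1/4
Row 2: (2,1)R 1/3 · (2,4)R 3/6 · (2,5)R 4/6 · (2,6)R 2/3
Row 3: (3,1)B 1/3 · (3,2)R 2/5 · (3,3)R 3/6 · (3,4)R 4/6 · (3,6)R 4/4
Row 4: (4,2)B 5/7 · (4,3)B 5/8 · (4,4)B 3/6 · (4,5)R 3/5 · (4,6)R 2/2
Row 5: (5,1)B 2/2 · (5,2)B 4/4 · (5,3)B 5/5 · (5,4)B 3/4
Sum over 22 students: 1/2 + 2/3 + 2/4 + 1/4 + 1/3 + 3/6 + 4/6 + 2/3 + 1/3 + 2/5 + 3/6 + 4/6 + 4/4 + 5/7 + 5/8 + 3/6 + 3/5 + 2/2 + 2/2 + 4/4 + 5/5 + 3/4 = 2381/168; mean = 2381/168 ÷ 22 = 2381/3696 = 0.644209… → 0.644.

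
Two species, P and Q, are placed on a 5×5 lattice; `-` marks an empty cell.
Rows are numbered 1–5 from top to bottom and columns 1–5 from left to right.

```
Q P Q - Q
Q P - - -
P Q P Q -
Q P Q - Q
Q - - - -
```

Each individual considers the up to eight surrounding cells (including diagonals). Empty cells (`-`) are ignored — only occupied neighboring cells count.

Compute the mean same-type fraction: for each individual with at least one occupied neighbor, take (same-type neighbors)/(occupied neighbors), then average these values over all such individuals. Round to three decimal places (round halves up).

Row 1: (1,1)Q 1/3 · (1,2)P 1/4 · (1,3)Q 0/2 · (1,5)Q — no occupied neighbors
Row 2: (2,1)Q 2/5 · (2,2)P 3/7
Row 3: (3,1)P 2/5 · (3,2)Q 3/7 · (3,3)P 2/5 · (3,4)Q 2/3
Row 4: (4,1)Q 2/4 · (4,2)P 2/6 · (4,3)Q 2/4 · (4,5)Q 1/1
Row 5: (5,1)Q 1/2
Sum over 14 individuals: 1/3 + 1/4 + 0/2 + 2/5 + 3/7 + 2/5 + 3/7 + 2/5 + 2/3 + 2/4 + 2/6 + 2/4 + 1/1 + 1/2 = 2579/420; mean = 2579/420 ÷ 14 = 2579/5880 = 0.438605… → 0.439.

0.439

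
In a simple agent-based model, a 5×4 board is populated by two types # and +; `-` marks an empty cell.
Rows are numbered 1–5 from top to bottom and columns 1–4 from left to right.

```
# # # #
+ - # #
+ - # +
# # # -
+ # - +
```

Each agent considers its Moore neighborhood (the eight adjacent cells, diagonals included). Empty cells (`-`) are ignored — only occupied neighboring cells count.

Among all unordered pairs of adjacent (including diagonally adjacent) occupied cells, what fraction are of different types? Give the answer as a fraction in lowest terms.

Scan each occupied cell's neighbors to the right and below (and the two forward diagonals) so each pair is counted once.
From row 1: 2 unlike of 10 pairs (running 2/10).
From row 2: 2 unlike of 6 pairs (running 4/16).
From row 3: 4 unlike of 6 pairs (running 8/22).
From row 4: 3 unlike of 8 pairs (running 11/30).
From row 5: 1 unlike of 1 pairs (running 12/31).
Total adjacent occupied pairs: 31; unlike-type pairs: 12.
12/31 is already in lowest terms.

12/31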